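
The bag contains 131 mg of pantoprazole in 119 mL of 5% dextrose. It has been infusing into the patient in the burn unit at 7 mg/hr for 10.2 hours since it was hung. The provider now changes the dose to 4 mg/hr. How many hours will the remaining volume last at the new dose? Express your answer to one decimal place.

14.9 hours

Initial rate:
Concentration = 131 mg ÷ 119 mL = 1.10084 mg/mL
Rate = 7 mg/hr ÷ 1.10084 mg/mL = 6.358779 mL/hr
Volume infused so far = 6.358779 mL/hr × 10.2 hr = 64.85954 mL
Volume remaining = 119 − 64.85954 = 54.14046 mL
New rate:
Rate = 4 mg/hr ÷ 1.10084 mg/mL = 3.633588 mL/hr
Time remaining = 54.14046 mL ÷ 3.633588 mL/hr = 14.9 hr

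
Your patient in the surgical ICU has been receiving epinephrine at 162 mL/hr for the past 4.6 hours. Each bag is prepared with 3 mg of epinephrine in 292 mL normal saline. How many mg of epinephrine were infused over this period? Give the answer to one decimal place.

7.7 mg

Concentration = 3 mg ÷ 292 mL = 0.01027397 mg/mL = 10.27397 mcg/mL
Drug rate = 162 mL/hr × 10.27397 mcg/mL = 1664.384 mcg/hr
Total = 1664.384 mcg/hr × 4.6 hr = 7656.164 mcg = 7.656164 mg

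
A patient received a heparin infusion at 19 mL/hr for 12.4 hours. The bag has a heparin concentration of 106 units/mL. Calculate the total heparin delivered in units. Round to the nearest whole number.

24974 units

Drug rate = 19 mL/hr × 106 units/mL = 2014 units/hr
Total = 2014 units/hr × 12.4 hr = 24973.6 units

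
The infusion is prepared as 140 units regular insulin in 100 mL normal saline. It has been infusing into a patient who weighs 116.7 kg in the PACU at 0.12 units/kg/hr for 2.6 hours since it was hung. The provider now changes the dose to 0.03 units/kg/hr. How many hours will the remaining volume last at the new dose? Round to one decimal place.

29.6 hours

Initial rate:
Dose = 0.12 units/kg/hr × 116.7 kg = 14.004 units/hr
Concentration = 140 units ÷ 100 mL = 1.4 units/mL
Rate = 14.004 units/hr ÷ 1.4 units/mL = 10.00286 mL/hr
Volume infused so far = 10.00286 mL/hr × 2.6 hr = 26.00743 mL
Volume remaining = 100 − 26.00743 = 73.99257 mL
New rate:
Dose = 0.03 units/kg/hr × 116.7 kg = 3.501 units/hr
Rate = 3.501 units/hr ÷ 1.4 units/mL = 2.500714 mL/hr
Time remaining = 73.99257 mL ÷ 2.500714 mL/hr = 29.58857 hr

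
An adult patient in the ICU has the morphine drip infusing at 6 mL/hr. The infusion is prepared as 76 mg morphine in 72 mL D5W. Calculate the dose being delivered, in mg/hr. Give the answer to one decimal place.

Concentration = 76 mg ÷ 72 mL = 1.055556 mg/mL
Drug rate = 6 mL/hr × 1.055556 mg/mL = 6.333333 mg/hr

6.3 mg/hr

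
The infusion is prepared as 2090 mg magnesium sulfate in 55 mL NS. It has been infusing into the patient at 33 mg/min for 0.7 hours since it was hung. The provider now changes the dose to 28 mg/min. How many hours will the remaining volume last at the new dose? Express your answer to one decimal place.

0.4 hours

Initial rate:
33 mg/min × 60 min/hr = 1980 mg/hr
Concentration = 2090 mg ÷ 55 mL = 38 mg/mL
Rate = 1980 mg/hr ÷ 38 mg/mL = 52.10526 mL/hr
Volume infused so far = 52.10526 mL/hr × 0.7 hr = 36.47368 mL
Volume remaining = 55 − 36.47368 = 18.52632 mL
New rate:
28 mg/min × 60 min/hr = 1680 mg/hr
Rate = 1680 mg/hr ÷ 38 mg/mL = 44.21053 mL/hr
Time remaining = 18.52632 mL ÷ 44.21053 mL/hr = 0.4190476 hr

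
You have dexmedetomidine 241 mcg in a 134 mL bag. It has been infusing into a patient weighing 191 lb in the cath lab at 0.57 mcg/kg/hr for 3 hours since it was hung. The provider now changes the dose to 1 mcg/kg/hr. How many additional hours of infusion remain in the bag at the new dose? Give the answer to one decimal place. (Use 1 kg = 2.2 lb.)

1.1 hours

Initial rate:
Weight = 191 lb ÷ 2.2 lb/kg = 86.81818 kg
Dose = 0.57 mcg/kg/hr × 86.81818 kg = 49.48636 mcg/hr
Concentration = 241 mcg ÷ 134 mL = 1.798507 mcg/mL
Rate = 49.48636 mcg/hr ÷ 1.798507 mcg/mL = 27.51524 mL/hr
Volume infused so far = 27.51524 mL/hr × 3 hr = 82.54572 mL
Volume remaining = 134 − 82.54572 = 51.45428 mL
New rate:
Dose = 1 mcg/kg/hr × 86.81818 kg = 86.81818 mcg/hr
Rate = 86.81818 mcg/hr ÷ 1.798507 mcg/mL = 48.27235 mL/hr
Time remaining = 51.45428 mL ÷ 48.27235 mL/hr = 1.065916 hr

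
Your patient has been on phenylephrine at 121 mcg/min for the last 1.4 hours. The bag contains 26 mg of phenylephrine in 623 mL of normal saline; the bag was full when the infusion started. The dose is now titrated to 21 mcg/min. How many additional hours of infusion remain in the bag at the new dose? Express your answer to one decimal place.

Initial rate:
121 mcg/min × 60 min/hr = 7260 mcg/hr
Concentration = 26 mg ÷ 623 mL = 0.04173355 mg/mL = 41.73355 mcg/mL
Rate = 7260 mcg/hr ÷ 41.73355 mcg/mL = 173.9608 mL/hr
Volume infused so far = 173.9608 mL/hr × 1.4 hr = 243.5451 mL
Volume remaining = 623 − 243.5451 = 379.4549 mL
New rate:
21 mcg/min × 60 min/hr = 1260 mcg/hr
Rate = 1260 mcg/hr ÷ 41.73355 mcg/mL = 30.19154 mL/hr
Time remaining = 379.4549 mL ÷ 30.19154 mL/hr = 12.56825 hr

12.6 hours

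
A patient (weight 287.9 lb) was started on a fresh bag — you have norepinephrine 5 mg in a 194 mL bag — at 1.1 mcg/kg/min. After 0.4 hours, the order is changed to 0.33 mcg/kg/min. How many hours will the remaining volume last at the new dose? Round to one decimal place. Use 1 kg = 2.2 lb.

0.6 hours

Initial rate:
Weight = 287.9 lb ÷ 2.2 lb/kg = 130.8636 kg
Dose = 1.1 mcg/kg/min × 130.8636 kg = 143.95 mcg/min
143.95 mcg/min × 60 min/hr = 8637 mcg/hr
Concentration = 5 mg ÷ 194 mL = 0.0257732 mg/mL = 25.7732 mcg/mL
Rate = 8637 mcg/hr ÷ 25.7732 mcg/mL = 335.1156 mL/hr
Volume infused so far = 335.1156 mL/hr × 0.4 hr = 134.0462 mL
Volume remaining = 194 − 134.0462 = 59.95376 mL
New rate:
Dose = 0.33 mcg/kg/min × 130.8636 kg = 43.185 mcg/min
43.185 mcg/min × 60 min/hr = 2591.1 mcg/hr
Rate = 2591.1 mcg/hr ÷ 25.7732 mcg/mL = 100.5347 mL/hr
Time remaining = 59.95376 mL ÷ 100.5347 mL/hr = 0.596349 hr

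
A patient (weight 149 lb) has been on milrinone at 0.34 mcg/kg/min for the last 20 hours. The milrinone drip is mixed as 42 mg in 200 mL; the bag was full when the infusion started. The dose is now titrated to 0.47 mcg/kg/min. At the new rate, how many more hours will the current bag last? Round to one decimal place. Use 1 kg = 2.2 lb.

Initial rate:
Weight = 149 lb ÷ 2.2 lb/kg = 67.72727 kg
Dose = 0.34 mcg/kg/min × 67.72727 kg = 23.02727 mcg/min
23.02727 mcg/min × 60 min/hr = 1381.636 mcg/hr
Concentration = 42 mg ÷ 200 mL = 0.21 mg/mL = 210 mcg/mL
Rate = 1381.636 mcg/hr ÷ 210 mcg/mL = 6.579221 mL/hr
Volume infused so far = 6.579221 mL/hr × 20 hr = 131.5844 mL
Volume remaining = 200 − 131.5844 = 68.41558 mL
New rate:
Dose = 0.47 mcg/kg/min × 67.72727 kg = 31.83182 mcg/min
31.83182 mcg/min × 60 min/hr = 1909.909 mcg/hr
Rate = 1909.909 mcg/hr ÷ 210 mcg/mL = 9.094805 mL/hr
Time remaining = 68.41558 mL ÷ 9.094805 mL/hr = 7.52249 hr

7.5 hours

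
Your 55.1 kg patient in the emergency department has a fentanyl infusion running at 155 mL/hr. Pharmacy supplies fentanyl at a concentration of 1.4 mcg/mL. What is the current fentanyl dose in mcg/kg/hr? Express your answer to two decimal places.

3.94 mcg/kg/hr

Drug rate = 155 mL/hr × 1.4 mcg/mL = 217 mcg/hr
217 mcg/hr ÷ 55.1 kg = 3.938294 mcg/kg/hr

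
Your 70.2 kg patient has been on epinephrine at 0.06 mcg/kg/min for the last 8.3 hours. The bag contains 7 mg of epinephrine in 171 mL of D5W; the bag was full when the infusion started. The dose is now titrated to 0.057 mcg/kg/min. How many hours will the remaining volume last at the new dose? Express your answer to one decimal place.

Initial rate:
Dose = 0.06 mcg/kg/min × 70.2 kg = 4.212 mcg/min
4.212 mcg/min × 60 min/hr = 252.72 mcg/hr
Concentration = 7 mg ÷ 171 mL = 0.04093567 mg/mL = 40.93567 mcg/mL
Rate = 252.72 mcg/hr ÷ 40.93567 mcg/mL = 6.173589 mL/hr
Volume infused so far = 6.173589 mL/hr × 8.3 hr = 51.24079 mL
Volume remaining = 171 − 51.24079 = 119.7592 mL
New rate:
Dose = 0.057 mcg/kg/min × 70.2 kg = 4.0014 mcg/min
4.0014 mcg/min × 60 min/hr = 240.084 mcg/hr
Rate = 240.084 mcg/hr ÷ 40.93567 mcg/mL = 5.864909 mL/hr
Time remaining = 119.7592 mL ÷ 5.864909 mL/hr = 20.41962 hr

20.4 hours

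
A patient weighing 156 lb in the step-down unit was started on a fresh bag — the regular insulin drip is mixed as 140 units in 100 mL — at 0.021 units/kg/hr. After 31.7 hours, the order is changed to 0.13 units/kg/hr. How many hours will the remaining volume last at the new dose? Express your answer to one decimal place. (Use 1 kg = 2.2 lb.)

10.1 hours

Initial rate:
Weight = 156 lb ÷ 2.2 lb/kg = 70.90909 kg
Dose = 0.021 units/kg/hr × 70.90909 kg = 1.489091 units/hr
Concentration = 140 units ÷ 100 mL = 1.4 units/mL
Rate = 1.489091 units/hr ÷ 1.4 units/mL = 1.063636 mL/hr
Volume infused so far = 1.063636 mL/hr × 31.7 hr = 33.71727 mL
Volume remaining = 100 − 33.71727 = 66.28273 mL
New rate:
Dose = 0.13 units/kg/hr × 70.90909 kg = 9.218182 units/hr
Rate = 9.218182 units/hr ÷ 1.4 units/mL = 6.584416 mL/hr
Time remaining = 66.28273 mL ÷ 6.584416 mL/hr = 10.06661 hr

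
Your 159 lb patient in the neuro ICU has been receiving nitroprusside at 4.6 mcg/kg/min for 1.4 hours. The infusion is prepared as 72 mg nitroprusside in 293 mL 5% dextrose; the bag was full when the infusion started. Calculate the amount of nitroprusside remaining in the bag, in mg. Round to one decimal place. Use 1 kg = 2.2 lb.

44.1 mg

Weight = 159 lb ÷ 2.2 lb/kg = 72.27273 kg
Dose = 4.6 mcg/kg/min × 72.27273 kg = 332.4545 mcg/min
332.4545 mcg/min × 60 min/hr = 19947.27 mcg/hr
Concentration = 72 mg ÷ 293 mL = 0.2457338 mg/mL = 245.7338 mcg/mL
Rate = 19947.27 mcg/hr ÷ 245.7338 mcg/mL = 81.17432 mL/hr
Volume infused = 81.17432 mL/hr × 1.4 hr = 113.644 mL
Volume remaining = 293 − 113.644 = 179.356 mL
Drug remaining = 179.356 mL × 245.7338 mcg/mL = 44073.82 mcg = 44.07382 mg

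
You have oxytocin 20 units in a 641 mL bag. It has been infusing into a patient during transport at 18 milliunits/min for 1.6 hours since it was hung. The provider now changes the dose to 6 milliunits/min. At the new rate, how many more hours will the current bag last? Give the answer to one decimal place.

50.8 hours

Initial rate:
18 milliunits/min × 60 min/hr = 1080 milliunits/hr
Concentration = 20 units ÷ 641 mL = 0.03120125 units/mL = 31.20125 milliunits/mL
Rate = 1080 milliunits/hr ÷ 31.20125 milliunits/mL = 34.614 mL/hr
Volume infused so far = 34.614 mL/hr × 1.6 hr = 55.3824 mL
Volume remaining = 641 − 55.3824 = 585.6176 mL
New rate:
6 milliunits/min × 60 min/hr = 360 milliunits/hr
Rate = 360 milliunits/hr ÷ 31.20125 milliunits/mL = 11.538 mL/hr
Time remaining = 585.6176 mL ÷ 11.538 mL/hr = 50.75556 hr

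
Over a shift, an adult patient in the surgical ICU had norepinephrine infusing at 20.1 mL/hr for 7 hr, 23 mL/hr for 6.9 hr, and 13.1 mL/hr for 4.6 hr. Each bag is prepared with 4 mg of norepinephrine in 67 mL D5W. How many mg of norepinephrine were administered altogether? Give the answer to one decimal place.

Concentration = 4 mg ÷ 67 mL = 0.05970149 mg/mL
Stage 1: 20.1 mL/hr × 7 hr = 140.7 mL → 140.7 mL × 0.05970149 mg/mL = 8.4 mg
Stage 2: 23 mL/hr × 6.9 hr = 158.7 mL → 158.7 mL × 0.05970149 mg/mL = 9.474627 mg
Stage 3: 13.1 mL/hr × 4.6 hr = 60.26 mL → 60.26 mL × 0.05970149 mg/mL = 3.597612 mg
Total = 8.4 + 9.474627 + 3.597612 = 21.47224 mg

21.5 mg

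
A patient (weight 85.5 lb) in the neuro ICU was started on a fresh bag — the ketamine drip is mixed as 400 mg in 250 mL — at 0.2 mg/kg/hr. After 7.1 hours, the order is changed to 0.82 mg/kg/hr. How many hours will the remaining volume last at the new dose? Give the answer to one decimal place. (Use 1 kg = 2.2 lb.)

10.8 hours

Initial rate:
Weight = 85.5 lb ÷ 2.2 lb/kg = 38.86364 kg
Dose = 0.2 mg/kg/hr × 38.86364 kg = 7.772727 mg/hr
Concentration = 400 mg ÷ 250 mL = 1.6 mg/mL
Rate = 7.772727 mg/hr ÷ 1.6 mg/mL = 4.857955 mL/hr
Volume infused so far = 4.857955 mL/hr × 7.1 hr = 34.49148 mL
Volume remaining = 250 − 34.49148 = 215.5085 mL
New rate:
Dose = 0.82 mg/kg/hr × 38.86364 kg = 31.86818 mg/hr
Rate = 31.86818 mg/hr ÷ 1.6 mg/mL = 19.91761 mL/hr
Time remaining = 215.5085 mL ÷ 19.91761 mL/hr = 10.82 hr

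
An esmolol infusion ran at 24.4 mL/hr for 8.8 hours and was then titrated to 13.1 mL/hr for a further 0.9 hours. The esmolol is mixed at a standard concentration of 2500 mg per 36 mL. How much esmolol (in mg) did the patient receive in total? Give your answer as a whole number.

Concentration = 2500 mg ÷ 36 mL = 69.44444 mg/mL
Stage 1: 24.4 mL/hr × 8.8 hr = 214.72 mL → 214.72 mL × 69.44444 mg/mL = 14911.11 mg
Stage 2: 13.1 mL/hr × 0.9 hr = 11.79 mL → 11.79 mL × 69.44444 mg/mL = 818.75 mg
Total = 14911.11 + 818.75 = 15729.86 mg

15730 mg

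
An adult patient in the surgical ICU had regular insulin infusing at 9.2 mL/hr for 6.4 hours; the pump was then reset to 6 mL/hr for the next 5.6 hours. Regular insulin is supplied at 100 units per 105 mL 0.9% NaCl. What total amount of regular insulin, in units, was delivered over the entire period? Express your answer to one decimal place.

Concentration = 100 units ÷ 105 mL = 0.952381 units/mL
Stage 1: 9.2 mL/hr × 6.4 hr = 58.88 mL → 58.88 mL × 0.952381 units/mL = 56.07619 units
Stage 2: 6 mL/hr × 5.6 hr = 33.6 mL → 33.6 mL × 0.952381 units/mL = 32 units
Total = 56.07619 + 32 = 88.07619 units

88.1 units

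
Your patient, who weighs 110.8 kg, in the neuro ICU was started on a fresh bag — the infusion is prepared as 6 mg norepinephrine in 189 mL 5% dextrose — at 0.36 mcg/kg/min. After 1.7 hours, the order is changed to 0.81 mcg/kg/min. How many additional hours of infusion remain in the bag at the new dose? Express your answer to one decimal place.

Initial rate:
Dose = 0.36 mcg/kg/min × 110.8 kg = 39.888 mcg/min
39.888 mcg/min × 60 min/hr = 2393.28 mcg/hr
Concentration = 6 mg ÷ 189 mL = 0.03174603 mg/mL = 31.74603 mcg/mL
Rate = 2393.28 mcg/hr ÷ 31.74603 mcg/mL = 75.38832 mL/hr
Volume infused so far = 75.38832 mL/hr × 1.7 hr = 128.1601 mL
Volume remaining = 189 − 128.1601 = 60.83986 mL
New rate:
Dose = 0.81 mcg/kg/min × 110.8 kg = 89.748 mcg/min
89.748 mcg/min × 60 min/hr = 5384.88 mcg/hr
Rate = 5384.88 mcg/hr ÷ 31.74603 mcg/mL = 169.6237 mL/hr
Time remaining = 60.83986 mL ÷ 169.6237 mL/hr = 0.3586754 hr

0.4 hours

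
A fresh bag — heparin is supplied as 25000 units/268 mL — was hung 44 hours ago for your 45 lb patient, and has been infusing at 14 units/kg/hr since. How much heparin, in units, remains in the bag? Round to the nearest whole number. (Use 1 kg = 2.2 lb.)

12400 units

Weight = 45 lb ÷ 2.2 lb/kg = 20.45455 kg
Dose = 14 units/kg/hr × 20.45455 kg = 286.3636 units/hr
Concentration = 25000 units ÷ 268 mL = 93.28358 units/mL
Rate = 286.3636 units/hr ÷ 93.28358 units/mL = 3.069818 mL/hr
Volume infused = 3.069818 mL/hr × 44 hr = 135.072 mL
Volume remaining = 268 − 135.072 = 132.928 mL
Drug remaining = 132.928 mL × 93.28358 units/mL = 12400 units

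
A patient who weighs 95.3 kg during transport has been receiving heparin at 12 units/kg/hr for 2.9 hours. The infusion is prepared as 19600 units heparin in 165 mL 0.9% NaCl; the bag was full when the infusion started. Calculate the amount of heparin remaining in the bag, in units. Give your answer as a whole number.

Dose = 12 units/kg/hr × 95.3 kg = 1143.6 units/hr
Concentration = 19600 units ÷ 165 mL = 118.7879 units/mL
Rate = 1143.6 units/hr ÷ 118.7879 units/mL = 9.627245 mL/hr
Volume infused = 9.627245 mL/hr × 2.9 hr = 27.91901 mL
Volume remaining = 165 − 27.91901 = 137.081 mL
Drug remaining = 137.081 mL × 118.7879 units/mL = 16283.56 units

16284 units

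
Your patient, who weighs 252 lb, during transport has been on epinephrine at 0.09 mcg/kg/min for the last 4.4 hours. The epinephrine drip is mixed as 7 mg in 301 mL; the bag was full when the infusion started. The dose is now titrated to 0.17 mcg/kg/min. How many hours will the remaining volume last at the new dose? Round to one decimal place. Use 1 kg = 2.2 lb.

Initial rate:
Weight = 252 lb ÷ 2.2 lb/kg = 114.5455 kg
Dose = 0.09 mcg/kg/min × 114.5455 kg = 10.30909 mcg/min
10.30909 mcg/min × 60 min/hr = 618.5455 mcg/hr
Concentration = 7 mg ÷ 301 mL = 0.02325581 mg/mL = 23.25581 mcg/mL
Rate = 618.5455 mcg/hr ÷ 23.25581 mcg/mL = 26.59745 mL/hr
Volume infused so far = 26.59745 mL/hr × 4.4 hr = 117.0288 mL
Volume remaining = 301 − 117.0288 = 183.9712 mL
New rate:
Dose = 0.17 mcg/kg/min × 114.5455 kg = 19.47273 mcg/min
19.47273 mcg/min × 60 min/hr = 1168.364 mcg/hr
Rate = 1168.364 mcg/hr ÷ 23.25581 mcg/mL = 50.23964 mL/hr
Time remaining = 183.9712 mL ÷ 50.23964 mL/hr = 3.661874 hr

3.7 hours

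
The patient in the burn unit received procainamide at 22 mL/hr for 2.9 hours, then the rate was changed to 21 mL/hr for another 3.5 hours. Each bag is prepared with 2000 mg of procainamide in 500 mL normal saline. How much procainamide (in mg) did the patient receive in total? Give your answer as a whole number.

Concentration = 2000 mg ÷ 500 mL = 4 mg/mL
Stage 1: 22 mL/hr × 2.9 hr = 63.8 mL → 63.8 mL × 4 mg/mL = 255.2 mg
Stage 2: 21 mL/hr × 3.5 hr = 73.5 mL → 73.5 mL × 4 mg/mL = 294 mg
Total = 255.2 + 294 = 549.2 mg

549 mg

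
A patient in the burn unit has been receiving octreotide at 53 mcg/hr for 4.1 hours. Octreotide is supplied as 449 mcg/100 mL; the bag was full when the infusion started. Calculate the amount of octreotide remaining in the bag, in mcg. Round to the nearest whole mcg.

232 mcg

Concentration = 449 mcg ÷ 100 mL = 4.49 mcg/mL
Rate = 53 mcg/hr ÷ 4.49 mcg/mL = 11.80401 mL/hr
Volume infused = 11.80401 mL/hr × 4.1 hr = 48.39644 mL
Volume remaining = 100 − 48.39644 = 51.60356 mL
Drug remaining = 51.60356 mL × 4.49 mcg/mL = 231.7 mcg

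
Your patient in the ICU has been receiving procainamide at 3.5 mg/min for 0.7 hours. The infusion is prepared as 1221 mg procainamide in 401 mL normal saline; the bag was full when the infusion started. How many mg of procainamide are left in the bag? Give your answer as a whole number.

3.5 mg/min × 60 min/hr = 210 mg/hr
Concentration = 1221 mg ÷ 401 mL = 3.044888 mg/mL
Rate = 210 mg/hr ÷ 3.044888 mg/mL = 68.96806 mL/hr
Volume infused = 68.96806 mL/hr × 0.7 hr = 48.27764 mL
Volume remaining = 401 − 48.27764 = 352.7224 mL
Drug remaining = 352.7224 mL × 3.044888 mg/mL = 1074 mg

1074 mg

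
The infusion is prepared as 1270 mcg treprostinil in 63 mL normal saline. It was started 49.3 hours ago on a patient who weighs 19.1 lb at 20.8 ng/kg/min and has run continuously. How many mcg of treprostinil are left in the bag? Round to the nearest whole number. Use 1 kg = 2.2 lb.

Weight = 19.1 lb ÷ 2.2 lb/kg = 8.681818 kg
Dose = 20.8 ng/kg/min × 8.681818 kg = 180.5818 ng/min
180.5818 ng/min × 60 min/hr = 10834.91 ng/hr
Concentration = 1270 mcg ÷ 63 mL = 20.15873 mcg/mL = 20158.73 ng/mL
Rate = 10834.91 ng/hr ÷ 20158.73 ng/mL = 0.5374797 mL/hr
Volume infused = 0.5374797 mL/hr × 49.3 hr = 26.49775 mL
Volume remaining = 63 − 26.49775 = 36.50225 mL
Drug remaining = 36.50225 mL × 20158.73 ng/mL = 735839 ng = 735.839 mcg

736 mcg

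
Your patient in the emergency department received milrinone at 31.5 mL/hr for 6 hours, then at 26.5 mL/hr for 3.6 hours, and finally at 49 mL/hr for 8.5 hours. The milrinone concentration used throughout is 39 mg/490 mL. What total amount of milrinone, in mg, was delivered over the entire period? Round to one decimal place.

Concentration = 39 mg ÷ 490 mL = 0.07959184 mg/mL
Stage 1: 31.5 mL/hr × 6 hr = 189 mL → 189 mL × 0.07959184 mg/mL = 15.04286 mg
Stage 2: 26.5 mL/hr × 3.6 hr = 95.4 mL → 95.4 mL × 0.07959184 mg/mL = 7.593061 mg
Stage 3: 49 mL/hr × 8.5 hr = 416.5 mL → 416.5 mL × 0.07959184 mg/mL = 33.15 mg
Total = 15.04286 + 7.593061 + 33.15 = 55.78592 mg

55.8 mg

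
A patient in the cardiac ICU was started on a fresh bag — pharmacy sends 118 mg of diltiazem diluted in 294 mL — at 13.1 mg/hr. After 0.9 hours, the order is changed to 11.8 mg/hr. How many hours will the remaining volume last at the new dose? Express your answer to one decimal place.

9.0 hours

Initial rate:
Concentration = 118 mg ÷ 294 mL = 0.4013605 mg/mL
Rate = 13.1 mg/hr ÷ 0.4013605 mg/mL = 32.63898 mL/hr
Volume infused so far = 32.63898 mL/hr × 0.9 hr = 29.37508 mL
Volume remaining = 294 − 29.37508 = 264.6249 mL
New rate:
Rate = 11.8 mg/hr ÷ 0.4013605 mg/mL = 29.4 mL/hr
Time remaining = 264.6249 mL ÷ 29.4 mL/hr = 9.000847 hr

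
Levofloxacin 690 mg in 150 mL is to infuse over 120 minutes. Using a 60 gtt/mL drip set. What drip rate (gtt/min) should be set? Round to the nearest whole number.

150 mL ÷ (120 min) = 1.25 mL/min
1.25 mL/min × 60 gtt/mL = 75 gtt/min

75 gtt/min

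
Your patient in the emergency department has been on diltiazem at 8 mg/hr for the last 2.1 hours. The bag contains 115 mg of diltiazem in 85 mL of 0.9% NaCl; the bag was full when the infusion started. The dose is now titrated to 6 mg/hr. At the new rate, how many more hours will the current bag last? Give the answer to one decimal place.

Initial rate:
Concentration = 115 mg ÷ 85 mL = 1.352941 mg/mL
Rate = 8 mg/hr ÷ 1.352941 mg/mL = 5.913043 mL/hr
Volume infused so far = 5.913043 mL/hr × 2.1 hr = 12.41739 mL
Volume remaining = 85 − 12.41739 = 72.58261 mL
New rate:
Rate = 6 mg/hr ÷ 1.352941 mg/mL = 4.434783 mL/hr
Time remaining = 72.58261 mL ÷ 4.434783 mL/hr = 16.36667 hr

16.4 hours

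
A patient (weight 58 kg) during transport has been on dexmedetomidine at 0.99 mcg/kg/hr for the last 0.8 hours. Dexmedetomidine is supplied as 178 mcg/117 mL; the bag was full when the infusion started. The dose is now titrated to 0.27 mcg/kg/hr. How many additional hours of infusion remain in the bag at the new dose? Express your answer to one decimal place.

Initial rate:
Dose = 0.99 mcg/kg/hr × 58 kg = 57.42 mcg/hr
Concentration = 178 mcg ÷ 117 mL = 1.521368 mcg/mL
Rate = 57.42 mcg/hr ÷ 1.521368 mcg/mL = 37.74236 mL/hr
Volume infused so far = 37.74236 mL/hr × 0.8 hr = 30.19389 mL
Volume remaining = 117 − 30.19389 = 86.80611 mL
New rate:
Dose = 0.27 mcg/kg/hr × 58 kg = 15.66 mcg/hr
Rate = 15.66 mcg/hr ÷ 1.521368 mcg/mL = 10.29337 mL/hr
Time remaining = 86.80611 mL ÷ 10.29337 mL/hr = 8.433206 hr

8.4 hours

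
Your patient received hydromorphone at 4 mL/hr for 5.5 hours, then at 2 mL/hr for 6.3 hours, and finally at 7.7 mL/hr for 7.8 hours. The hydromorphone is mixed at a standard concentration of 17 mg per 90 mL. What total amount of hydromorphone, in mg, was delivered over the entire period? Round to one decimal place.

17.9 mg

Concentration = 17 mg ÷ 90 mL = 0.1888889 mg/mL
Stage 1: 4 mL/hr × 5.5 hr = 22 mL → 22 mL × 0.1888889 mg/mL = 4.155556 mg
Stage 2: 2 mL/hr × 6.3 hr = 12.6 mL → 12.6 mL × 0.1888889 mg/mL = 2.38 mg
Stage 3: 7.7 mL/hr × 7.8 hr = 60.06 mL → 60.06 mL × 0.1888889 mg/mL = 11.34467 mg
Total = 4.155556 + 2.38 + 11.34467 = 17.88022 mg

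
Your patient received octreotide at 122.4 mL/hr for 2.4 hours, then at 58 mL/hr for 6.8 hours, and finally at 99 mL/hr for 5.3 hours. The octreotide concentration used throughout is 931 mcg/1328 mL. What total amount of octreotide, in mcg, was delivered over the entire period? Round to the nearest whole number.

Concentration = 931 mcg ÷ 1328 mL = 0.7010542 mcg/mL
Stage 1: 122.4 mL/hr × 2.4 hr = 293.76 mL → 293.76 mL × 0.7010542 mcg/mL = 205.9417 mcg
Stage 2: 58 mL/hr × 6.8 hr = 394.4 mL → 394.4 mL × 0.7010542 mcg/mL = 276.4958 mcg
Stage 3: 99 mL/hr × 5.3 hr = 524.7 mL → 524.7 mL × 0.7010542 mcg/mL = 367.8431 mcg
Total = 205.9417 + 276.4958 + 367.8431 = 850.2806 mcg

850 mcg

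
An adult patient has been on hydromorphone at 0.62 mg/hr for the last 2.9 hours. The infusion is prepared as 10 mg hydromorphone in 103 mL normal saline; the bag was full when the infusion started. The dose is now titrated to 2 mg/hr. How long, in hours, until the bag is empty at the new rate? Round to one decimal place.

Initial rate:
Concentration = 10 mg ÷ 103 mL = 0.09708738 mg/mL
Rate = 0.62 mg/hr ÷ 0.09708738 mg/mL = 6.386 mL/hr
Volume infused so far = 6.386 mL/hr × 2.9 hr = 18.5194 mL
Volume remaining = 103 − 18.5194 = 84.4806 mL
New rate:
Rate = 2 mg/hr ÷ 0.09708738 mg/mL = 20.6 mL/hr
Time remaining = 84.4806 mL ÷ 20.6 mL/hr = 4.101 hr

4.1 hours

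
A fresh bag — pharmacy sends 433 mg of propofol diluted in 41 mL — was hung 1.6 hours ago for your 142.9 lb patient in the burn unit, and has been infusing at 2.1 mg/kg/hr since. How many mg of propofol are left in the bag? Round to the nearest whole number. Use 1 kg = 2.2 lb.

215 mg

Weight = 142.9 lb ÷ 2.2 lb/kg = 64.95455 kg
Dose = 2.1 mg/kg/hr × 64.95455 kg = 136.4045 mg/hr
Concentration = 433 mg ÷ 41 mL = 10.56098 mg/mL
Rate = 136.4045 mg/hr ÷ 10.56098 mg/mL = 12.9159 mL/hr
Volume infused = 12.9159 mL/hr × 1.6 hr = 20.66545 mL
Volume remaining = 41 − 20.66545 = 20.33455 mL
Drug remaining = 20.33455 mL × 10.56098 mg/mL = 214.7527 mg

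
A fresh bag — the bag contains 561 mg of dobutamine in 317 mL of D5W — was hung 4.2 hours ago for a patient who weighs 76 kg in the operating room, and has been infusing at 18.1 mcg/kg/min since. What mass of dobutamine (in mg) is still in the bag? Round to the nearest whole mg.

Dose = 18.1 mcg/kg/min × 76 kg = 1375.6 mcg/min
1375.6 mcg/min × 60 min/hr = 82536 mcg/hr
Concentration = 561 mg ÷ 317 mL = 1.769716 mg/mL = 1769.716 mcg/mL
Rate = 82536 mcg/hr ÷ 1769.716 mcg/mL = 46.63799 mL/hr
Volume infused = 46.63799 mL/hr × 4.2 hr = 195.8796 mL
Volume remaining = 317 − 195.8796 = 121.1204 mL
Drug remaining = 121.1204 mL × 1769.716 mcg/mL = 214348.8 mcg = 214.3488 mg

214 mg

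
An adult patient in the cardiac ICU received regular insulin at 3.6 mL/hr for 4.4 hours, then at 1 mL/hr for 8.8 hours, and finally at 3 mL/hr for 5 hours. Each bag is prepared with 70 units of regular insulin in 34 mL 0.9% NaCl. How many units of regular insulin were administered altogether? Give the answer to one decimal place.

81.6 units

Concentration = 70 units ÷ 34 mL = 2.058824 units/mL
Stage 1: 3.6 mL/hr × 4.4 hr = 15.84 mL → 15.84 mL × 2.058824 units/mL = 32.61176 units
Stage 2: 1 mL/hr × 8.8 hr = 8.8 mL → 8.8 mL × 2.058824 units/mL = 18.11765 units
Stage 3: 3 mL/hr × 5 hr = 15 mL → 15 mL × 2.058824 units/mL = 30.88235 units
Total = 32.61176 + 18.11765 + 30.88235 = 81.61176 units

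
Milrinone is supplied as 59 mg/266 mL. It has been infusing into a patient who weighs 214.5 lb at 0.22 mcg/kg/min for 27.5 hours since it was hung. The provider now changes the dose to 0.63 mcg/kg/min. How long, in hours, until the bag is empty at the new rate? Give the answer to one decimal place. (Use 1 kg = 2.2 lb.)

Initial rate:
Weight = 214.5 lb ÷ 2.2 lb/kg = 97.5 kg
Dose = 0.22 mcg/kg/min × 97.5 kg = 21.45 mcg/min
21.45 mcg/min × 60 min/hr = 1287 mcg/hr
Concentration = 59 mg ÷ 266 mL = 0.2218045 mg/mL = 221.8045 mcg/mL
Rate = 1287 mcg/hr ÷ 221.8045 mcg/mL = 5.802407 mL/hr
Volume infused so far = 5.802407 mL/hr × 27.5 hr = 159.5662 mL
Volume remaining = 266 − 159.5662 = 106.4338 mL
New rate:
Dose = 0.63 mcg/kg/min × 97.5 kg = 61.425 mcg/min
61.425 mcg/min × 60 min/hr = 3685.5 mcg/hr
Rate = 3685.5 mcg/hr ÷ 221.8045 mcg/mL = 16.61598 mL/hr
Time remaining = 106.4338 mL ÷ 16.61598 mL/hr = 6.405508 hr

6.4 hours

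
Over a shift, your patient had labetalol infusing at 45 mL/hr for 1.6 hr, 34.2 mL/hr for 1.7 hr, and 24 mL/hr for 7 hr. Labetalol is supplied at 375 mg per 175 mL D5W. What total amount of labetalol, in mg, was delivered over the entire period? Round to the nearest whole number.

Concentration = 375 mg ÷ 175 mL = 2.142857 mg/mL
Stage 1: 45 mL/hr × 1.6 hr = 72 mL → 72 mL × 2.142857 mg/mL = 154.2857 mg
Stage 2: 34.2 mL/hr × 1.7 hr = 58.14 mL → 58.14 mL × 2.142857 mg/mL = 124.5857 mg
Stage 3: 24 mL/hr × 7 hr = 168 mL → 168 mL × 2.142857 mg/mL = 360 mg
Total = 154.2857 + 124.5857 + 360 = 638.8714 mg

639 mg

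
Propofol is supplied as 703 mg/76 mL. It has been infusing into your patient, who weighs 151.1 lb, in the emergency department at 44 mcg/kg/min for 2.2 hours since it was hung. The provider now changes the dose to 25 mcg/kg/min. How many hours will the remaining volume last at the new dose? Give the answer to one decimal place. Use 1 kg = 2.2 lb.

Initial rate:
Weight = 151.1 lb ÷ 2.2 lb/kg = 68.68182 kg
Dose = 44 mcg/kg/min × 68.68182 kg = 3022 mcg/min
3022 mcg/min × 60 min/hr = 181320 mcg/hr
Concentration = 703 mg ÷ 76 mL = 9.25 mg/mL = 9250 mcg/mL
Rate = 181320 mcg/hr ÷ 9250 mcg/mL = 19.60216 mL/hr
Volume infused so far = 19.60216 mL/hr × 2.2 hr = 43.12476 mL
Volume remaining = 76 − 43.12476 = 32.87524 mL
New rate:
Dose = 25 mcg/kg/min × 68.68182 kg = 1717.045 mcg/min
1717.045 mcg/min × 60 min/hr = 103022.7 mcg/hr
Rate = 103022.7 mcg/hr ÷ 9250 mcg/mL = 11.13759 mL/hr
Time remaining = 32.87524 mL ÷ 11.13759 mL/hr = 2.951737 hr

3.0 hours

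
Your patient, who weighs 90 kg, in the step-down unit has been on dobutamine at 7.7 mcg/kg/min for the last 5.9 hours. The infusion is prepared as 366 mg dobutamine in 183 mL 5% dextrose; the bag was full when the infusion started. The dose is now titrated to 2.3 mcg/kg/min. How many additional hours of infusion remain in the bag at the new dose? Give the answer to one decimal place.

Initial rate:
Dose = 7.7 mcg/kg/min × 90 kg = 693 mcg/min
693 mcg/min × 60 min/hr = 41580 mcg/hr
Concentration = 366 mg ÷ 183 mL = 2 mg/mL = 2000 mcg/mL
Rate = 41580 mcg/hr ÷ 2000 mcg/mL = 20.79 mL/hr
Volume infused so far = 20.79 mL/hr × 5.9 hr = 122.661 mL
Volume remaining = 183 − 122.661 = 60.339 mL
New rate:
Dose = 2.3 mcg/kg/min × 90 kg = 207 mcg/min
207 mcg/min × 60 min/hr = 12420 mcg/hr
Rate = 12420 mcg/hr ÷ 2000 mcg/mL = 6.21 mL/hr
Time remaining = 60.339 mL ÷ 6.21 mL/hr = 9.716425 hr

9.7 hours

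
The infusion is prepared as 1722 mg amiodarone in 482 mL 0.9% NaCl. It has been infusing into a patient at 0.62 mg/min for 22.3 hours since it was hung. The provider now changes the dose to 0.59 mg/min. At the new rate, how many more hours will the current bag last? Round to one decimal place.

25.2 hours

Initial rate:
0.62 mg/min × 60 min/hr = 37.2 mg/hr
Concentration = 1722 mg ÷ 482 mL = 3.572614 mg/mL
Rate = 37.2 mg/hr ÷ 3.572614 mg/mL = 10.41254 mL/hr
Volume infused so far = 10.41254 mL/hr × 22.3 hr = 232.1997 mL
Volume remaining = 482 − 232.1997 = 249.8003 mL
New rate:
0.59 mg/min × 60 min/hr = 35.4 mg/hr
Rate = 35.4 mg/hr ÷ 3.572614 mg/mL = 9.908711 mL/hr
Time remaining = 249.8003 mL ÷ 9.908711 mL/hr = 25.21017 hr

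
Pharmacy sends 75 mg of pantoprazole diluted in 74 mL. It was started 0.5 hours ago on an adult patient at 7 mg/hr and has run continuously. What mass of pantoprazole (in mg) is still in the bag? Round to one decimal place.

Concentration = 75 mg ÷ 74 mL = 1.013514 mg/mL
Rate = 7 mg/hr ÷ 1.013514 mg/mL = 6.906667 mL/hr
Volume infused = 6.906667 mL/hr × 0.5 hr = 3.453333 mL
Volume remaining = 74 − 3.453333 = 70.54667 mL
Drug remaining = 70.54667 mL × 1.013514 mg/mL = 71.5 mg

71.5 mg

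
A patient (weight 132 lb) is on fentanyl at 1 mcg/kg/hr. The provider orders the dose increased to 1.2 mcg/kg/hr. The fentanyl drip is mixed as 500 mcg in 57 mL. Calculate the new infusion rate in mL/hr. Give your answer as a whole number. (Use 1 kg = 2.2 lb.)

Weight = 132 lb ÷ 2.2 lb/kg = 60 kg
Dose = 1.2 mcg/kg/hr × 60 kg = 72 mcg/hr
Concentration = 500 mcg ÷ 57 mL = 8.77193 mcg/mL
Rate = 72 mcg/hr ÷ 8.77193 mcg/mL = 8.208 mL/hr

8 mL/hr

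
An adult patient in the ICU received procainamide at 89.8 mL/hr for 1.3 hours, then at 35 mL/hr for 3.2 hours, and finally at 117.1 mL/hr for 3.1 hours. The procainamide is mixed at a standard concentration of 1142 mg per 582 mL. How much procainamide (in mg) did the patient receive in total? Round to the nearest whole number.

1161 mg

Concentration = 1142 mg ÷ 582 mL = 1.962199 mg/mL
Stage 1: 89.8 mL/hr × 1.3 hr = 116.74 mL → 116.74 mL × 1.962199 mg/mL = 229.0671 mg
Stage 2: 35 mL/hr × 3.2 hr = 112 mL → 112 mL × 1.962199 mg/mL = 219.7663 mg
Stage 3: 117.1 mL/hr × 3.1 hr = 363.01 mL → 363.01 mL × 1.962199 mg/mL = 712.298 mg
Total = 229.0671 + 219.7663 + 712.298 = 1161.131 mg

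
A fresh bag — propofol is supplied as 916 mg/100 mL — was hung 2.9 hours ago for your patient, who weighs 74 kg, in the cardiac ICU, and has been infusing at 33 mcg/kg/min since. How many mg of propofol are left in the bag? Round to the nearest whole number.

491 mg

Dose = 33 mcg/kg/min × 74 kg = 2442 mcg/min
2442 mcg/min × 60 min/hr = 146520 mcg/hr
Concentration = 916 mg ÷ 100 mL = 9.16 mg/mL = 9160 mcg/mL
Rate = 146520 mcg/hr ÷ 9160 mcg/mL = 15.99563 mL/hr
Volume infused = 15.99563 mL/hr × 2.9 hr = 46.38734 mL
Volume remaining = 100 − 46.38734 = 53.61266 mL
Drug remaining = 53.61266 mL × 9160 mcg/mL = 491092 mcg = 491.092 mg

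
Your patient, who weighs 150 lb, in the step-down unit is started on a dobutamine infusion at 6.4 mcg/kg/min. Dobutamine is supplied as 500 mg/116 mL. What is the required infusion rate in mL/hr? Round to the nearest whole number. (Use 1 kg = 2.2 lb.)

6 mL/hr

Weight = 150 lb ÷ 2.2 lb/kg = 68.18182 kg
Dose = 6.4 mcg/kg/min × 68.18182 kg = 436.3636 mcg/min
436.3636 mcg/min × 60 min/hr = 26181.82 mcg/hr
Concentration = 500 mg ÷ 116 mL = 4.310345 mg/mL = 4310.345 mcg/mL
Rate = 26181.82 mcg/hr ÷ 4310.345 mcg/mL = 6.074182 mL/hr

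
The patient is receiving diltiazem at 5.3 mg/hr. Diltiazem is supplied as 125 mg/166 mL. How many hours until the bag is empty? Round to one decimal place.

Concentration = 125 mg ÷ 166 mL = 0.753012 mg/mL
Rate = 5.3 mg/hr ÷ 0.753012 mg/mL = 7.0384 mL/hr
Duration = 166 mL ÷ 7.0384 mL/hr = 23.58491 hr

23.6 hours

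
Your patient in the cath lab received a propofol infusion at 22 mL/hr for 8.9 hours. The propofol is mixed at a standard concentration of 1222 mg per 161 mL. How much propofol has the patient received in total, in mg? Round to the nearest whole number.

Concentration = 1222 mg ÷ 161 mL = 7.590062 mg/mL
Drug rate = 22 mL/hr × 7.590062 mg/mL = 166.9814 mg/hr
Total = 166.9814 mg/hr × 8.9 hr = 1486.134 mg

1486 mg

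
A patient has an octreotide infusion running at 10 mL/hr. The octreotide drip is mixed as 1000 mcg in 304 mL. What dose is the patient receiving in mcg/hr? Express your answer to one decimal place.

32.9 mcg/hr

Concentration = 1000 mcg ÷ 304 mL = 3.289474 mcg/mL
Drug rate = 10 mL/hr × 3.289474 mcg/mL = 32.89474 mcg/hr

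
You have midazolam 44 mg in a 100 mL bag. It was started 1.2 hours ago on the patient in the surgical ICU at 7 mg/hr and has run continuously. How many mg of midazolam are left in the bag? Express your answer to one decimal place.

35.6 mg

Concentration = 44 mg ÷ 100 mL = 0.44 mg/mL
Rate = 7 mg/hr ÷ 0.44 mg/mL = 15.90909 mL/hr
Volume infused = 15.90909 mL/hr × 1.2 hr = 19.09091 mL
Volume remaining = 100 − 19.09091 = 80.90909 mL
Drug remaining = 80.90909 mL × 0.44 mg/mL = 35.6 mg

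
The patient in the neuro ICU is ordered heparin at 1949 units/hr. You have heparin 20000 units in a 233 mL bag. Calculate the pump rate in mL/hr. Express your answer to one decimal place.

22.7 mL/hr

Concentration = 20000 units ÷ 233 mL = 85.83691 units/mL
Rate = 1949 units/hr ÷ 85.83691 units/mL = 22.70585 mL/hr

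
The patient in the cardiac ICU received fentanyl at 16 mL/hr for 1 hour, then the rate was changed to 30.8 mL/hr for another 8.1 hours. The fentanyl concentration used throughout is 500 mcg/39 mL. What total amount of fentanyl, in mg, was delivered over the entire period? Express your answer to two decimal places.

Concentration = 500 mcg ÷ 39 mL = 12.82051 mcg/mL
Stage 1: 16 mL/hr × 1 hr = 16 mL → 16 mL × 12.82051 mcg/mL = 205.1282 mcg
Stage 2: 30.8 mL/hr × 8.1 hr = 249.48 mL → 249.48 mL × 12.82051 mcg/mL = 3198.462 mcg
Total = 205.1282 + 3198.462 = 3403.59 mcg = 3.40359 mg

3.40 mg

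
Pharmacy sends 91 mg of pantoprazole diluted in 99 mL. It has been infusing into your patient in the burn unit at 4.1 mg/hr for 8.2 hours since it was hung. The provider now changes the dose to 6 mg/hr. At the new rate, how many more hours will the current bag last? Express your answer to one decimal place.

9.6 hours

Initial rate:
Concentration = 91 mg ÷ 99 mL = 0.9191919 mg/mL
Rate = 4.1 mg/hr ÷ 0.9191919 mg/mL = 4.46044 mL/hr
Volume infused so far = 4.46044 mL/hr × 8.2 hr = 36.5756 mL
Volume remaining = 99 − 36.5756 = 62.4244 mL
New rate:
Rate = 6 mg/hr ÷ 0.9191919 mg/mL = 6.527473 mL/hr
Time remaining = 62.4244 mL ÷ 6.527473 mL/hr = 9.563333 hr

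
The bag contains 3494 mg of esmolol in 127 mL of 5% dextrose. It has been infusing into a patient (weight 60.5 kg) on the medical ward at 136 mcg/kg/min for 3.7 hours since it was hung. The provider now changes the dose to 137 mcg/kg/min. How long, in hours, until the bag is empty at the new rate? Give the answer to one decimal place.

3.4 hours

Initial rate:
Dose = 136 mcg/kg/min × 60.5 kg = 8228 mcg/min
8228 mcg/min × 60 min/hr = 493680 mcg/hr
Concentration = 3494 mg ÷ 127 mL = 27.51181 mg/mL = 27511.81 mcg/mL
Rate = 493680 mcg/hr ÷ 27511.81 mcg/mL = 17.94429 mL/hr
Volume infused so far = 17.94429 mL/hr × 3.7 hr = 66.39388 mL
Volume remaining = 127 − 66.39388 = 60.60612 mL
New rate:
Dose = 137 mcg/kg/min × 60.5 kg = 8288.5 mcg/min
8288.5 mcg/min × 60 min/hr = 497310 mcg/hr
Rate = 497310 mcg/hr ÷ 27511.81 mcg/mL = 18.07624 mL/hr
Time remaining = 60.60612 mL ÷ 18.07624 mL/hr = 3.352806 hr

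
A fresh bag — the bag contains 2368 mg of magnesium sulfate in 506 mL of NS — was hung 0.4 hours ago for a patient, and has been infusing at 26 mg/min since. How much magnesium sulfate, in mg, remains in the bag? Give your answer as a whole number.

1744 mg

26 mg/min × 60 min/hr = 1560 mg/hr
Concentration = 2368 mg ÷ 506 mL = 4.679842 mg/mL
Rate = 1560 mg/hr ÷ 4.679842 mg/mL = 333.3446 mL/hr
Volume infused = 333.3446 mL/hr × 0.4 hr = 133.3378 mL
Volume remaining = 506 − 133.3378 = 372.6622 mL
Drug remaining = 372.6622 mL × 4.679842 mg/mL = 1744 mg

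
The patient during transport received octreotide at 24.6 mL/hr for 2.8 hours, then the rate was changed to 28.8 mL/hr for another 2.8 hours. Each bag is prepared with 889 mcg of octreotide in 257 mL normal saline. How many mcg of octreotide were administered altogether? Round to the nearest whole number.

517 mcg

Concentration = 889 mcg ÷ 257 mL = 3.459144 mcg/mL
Stage 1: 24.6 mL/hr × 2.8 hr = 68.88 mL → 68.88 mL × 3.459144 mcg/mL = 238.2658 mcg
Stage 2: 28.8 mL/hr × 2.8 hr = 80.64 mL → 80.64 mL × 3.459144 mcg/mL = 278.9454 mcg
Total = 238.2658 + 278.9454 = 517.2112 mcg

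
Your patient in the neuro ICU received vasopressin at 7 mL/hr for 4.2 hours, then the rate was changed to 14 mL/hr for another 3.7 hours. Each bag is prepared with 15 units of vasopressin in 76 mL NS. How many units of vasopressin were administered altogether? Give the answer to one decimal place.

16.0 units

Concentration = 15 units ÷ 76 mL = 0.1973684 units/mL
Stage 1: 7 mL/hr × 4.2 hr = 29.4 mL → 29.4 mL × 0.1973684 units/mL = 5.802632 units
Stage 2: 14 mL/hr × 3.7 hr = 51.8 mL → 51.8 mL × 0.1973684 units/mL = 10.22368 units
Total = 5.802632 + 10.22368 = 16.02632 units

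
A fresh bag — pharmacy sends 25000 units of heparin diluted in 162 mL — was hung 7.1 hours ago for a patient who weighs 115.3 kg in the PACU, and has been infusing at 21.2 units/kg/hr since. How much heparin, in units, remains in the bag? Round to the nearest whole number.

7645 units

Dose = 21.2 units/kg/hr × 115.3 kg = 2444.36 units/hr
Concentration = 25000 units ÷ 162 mL = 154.321 units/mL
Rate = 2444.36 units/hr ÷ 154.321 units/mL = 15.83945 mL/hr
Volume infused = 15.83945 mL/hr × 7.1 hr = 112.4601 mL
Volume remaining = 162 − 112.4601 = 49.53989 mL
Drug remaining = 49.53989 mL × 154.321 units/mL = 7645.044 units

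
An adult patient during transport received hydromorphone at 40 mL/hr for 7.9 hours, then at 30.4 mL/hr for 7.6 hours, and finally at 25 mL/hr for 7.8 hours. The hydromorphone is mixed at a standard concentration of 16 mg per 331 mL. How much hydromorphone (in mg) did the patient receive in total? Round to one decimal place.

Concentration = 16 mg ÷ 331 mL = 0.04833837 mg/mL
Stage 1: 40 mL/hr × 7.9 hr = 316 mL → 316 mL × 0.04833837 mg/mL = 15.27492 mg
Stage 2: 30.4 mL/hr × 7.6 hr = 231.04 mL → 231.04 mL × 0.04833837 mg/mL = 11.1681 mg
Stage 3: 25 mL/hr × 7.8 hr = 195 mL → 195 mL × 0.04833837 mg/mL = 9.425982 mg
Total = 15.27492 + 11.1681 + 9.425982 = 35.869 mg

35.9 mg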